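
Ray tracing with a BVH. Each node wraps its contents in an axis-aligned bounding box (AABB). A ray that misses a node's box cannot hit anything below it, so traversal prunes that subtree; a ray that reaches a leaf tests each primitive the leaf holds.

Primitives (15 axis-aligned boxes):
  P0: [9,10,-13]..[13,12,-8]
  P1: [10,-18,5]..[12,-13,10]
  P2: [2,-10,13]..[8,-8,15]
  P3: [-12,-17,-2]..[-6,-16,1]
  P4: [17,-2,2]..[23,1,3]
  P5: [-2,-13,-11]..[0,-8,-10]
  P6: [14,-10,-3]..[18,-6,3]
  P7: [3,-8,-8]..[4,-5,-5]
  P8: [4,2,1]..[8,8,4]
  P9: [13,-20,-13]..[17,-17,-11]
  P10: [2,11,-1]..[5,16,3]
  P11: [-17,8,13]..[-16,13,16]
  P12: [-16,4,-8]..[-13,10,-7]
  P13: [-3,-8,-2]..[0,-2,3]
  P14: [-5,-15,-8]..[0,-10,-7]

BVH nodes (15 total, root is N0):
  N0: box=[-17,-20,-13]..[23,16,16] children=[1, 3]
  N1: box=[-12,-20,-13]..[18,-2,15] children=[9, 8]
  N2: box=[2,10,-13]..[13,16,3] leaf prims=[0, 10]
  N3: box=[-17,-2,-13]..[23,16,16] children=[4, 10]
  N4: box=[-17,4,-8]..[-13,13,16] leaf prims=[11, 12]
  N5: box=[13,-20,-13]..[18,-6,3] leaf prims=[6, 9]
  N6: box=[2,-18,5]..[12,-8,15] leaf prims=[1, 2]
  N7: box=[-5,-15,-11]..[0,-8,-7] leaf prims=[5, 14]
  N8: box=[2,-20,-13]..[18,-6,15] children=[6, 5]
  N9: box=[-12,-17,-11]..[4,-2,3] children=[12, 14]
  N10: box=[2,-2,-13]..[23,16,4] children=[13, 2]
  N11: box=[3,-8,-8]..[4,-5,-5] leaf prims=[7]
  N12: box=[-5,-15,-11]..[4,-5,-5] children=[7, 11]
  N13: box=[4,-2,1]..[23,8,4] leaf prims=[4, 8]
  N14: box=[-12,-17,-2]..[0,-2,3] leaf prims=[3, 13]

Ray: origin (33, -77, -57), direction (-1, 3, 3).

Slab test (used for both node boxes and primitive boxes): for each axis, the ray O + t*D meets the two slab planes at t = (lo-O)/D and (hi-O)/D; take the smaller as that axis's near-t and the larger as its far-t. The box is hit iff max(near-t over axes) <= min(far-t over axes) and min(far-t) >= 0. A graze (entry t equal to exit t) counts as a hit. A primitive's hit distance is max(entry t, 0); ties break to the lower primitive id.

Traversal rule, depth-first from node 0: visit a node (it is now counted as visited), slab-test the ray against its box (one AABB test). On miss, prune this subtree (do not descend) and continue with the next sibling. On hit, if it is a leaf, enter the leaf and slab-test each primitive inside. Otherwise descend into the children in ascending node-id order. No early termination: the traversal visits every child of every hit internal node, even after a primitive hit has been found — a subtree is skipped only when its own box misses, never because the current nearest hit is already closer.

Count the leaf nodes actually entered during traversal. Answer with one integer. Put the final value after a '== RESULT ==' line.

Trace the traversal:
N0 x:[10,50] y:[19,31] z:[44/3,73/3] -> hit [19,73/3], descend [1, 3]
  N1 x:[15,45] y:[19,25] z:[44/3,24] -> hit [19,24], descend [8, 9]
    N8 x:[15,31] y:[19,71/3] z:[44/3,24] -> hit [19,71/3], descend [5, 6]
      N5 x:[15,20] y:[19,71/3] z:[44/3,20] -> hit [19,20] leaf, test {P6(miss), P9(miss)}
      N6 x:[21,31] y:[59/3,23] z:[62/3,24] -> hit [21,23] leaf, test {P1@t=21, P2(miss)}
    N9 x:[29,45] y:[20,25] z:[46/3,20] -> miss, prune
  N3 x:[10,50] y:[25,31] z:[44/3,73/3] -> miss, prune

7 AABB tests over nodes [0, 1, 8, 5, 6, 9, 3]; 2 leaves entered; closest P1.

== RESULT ==
2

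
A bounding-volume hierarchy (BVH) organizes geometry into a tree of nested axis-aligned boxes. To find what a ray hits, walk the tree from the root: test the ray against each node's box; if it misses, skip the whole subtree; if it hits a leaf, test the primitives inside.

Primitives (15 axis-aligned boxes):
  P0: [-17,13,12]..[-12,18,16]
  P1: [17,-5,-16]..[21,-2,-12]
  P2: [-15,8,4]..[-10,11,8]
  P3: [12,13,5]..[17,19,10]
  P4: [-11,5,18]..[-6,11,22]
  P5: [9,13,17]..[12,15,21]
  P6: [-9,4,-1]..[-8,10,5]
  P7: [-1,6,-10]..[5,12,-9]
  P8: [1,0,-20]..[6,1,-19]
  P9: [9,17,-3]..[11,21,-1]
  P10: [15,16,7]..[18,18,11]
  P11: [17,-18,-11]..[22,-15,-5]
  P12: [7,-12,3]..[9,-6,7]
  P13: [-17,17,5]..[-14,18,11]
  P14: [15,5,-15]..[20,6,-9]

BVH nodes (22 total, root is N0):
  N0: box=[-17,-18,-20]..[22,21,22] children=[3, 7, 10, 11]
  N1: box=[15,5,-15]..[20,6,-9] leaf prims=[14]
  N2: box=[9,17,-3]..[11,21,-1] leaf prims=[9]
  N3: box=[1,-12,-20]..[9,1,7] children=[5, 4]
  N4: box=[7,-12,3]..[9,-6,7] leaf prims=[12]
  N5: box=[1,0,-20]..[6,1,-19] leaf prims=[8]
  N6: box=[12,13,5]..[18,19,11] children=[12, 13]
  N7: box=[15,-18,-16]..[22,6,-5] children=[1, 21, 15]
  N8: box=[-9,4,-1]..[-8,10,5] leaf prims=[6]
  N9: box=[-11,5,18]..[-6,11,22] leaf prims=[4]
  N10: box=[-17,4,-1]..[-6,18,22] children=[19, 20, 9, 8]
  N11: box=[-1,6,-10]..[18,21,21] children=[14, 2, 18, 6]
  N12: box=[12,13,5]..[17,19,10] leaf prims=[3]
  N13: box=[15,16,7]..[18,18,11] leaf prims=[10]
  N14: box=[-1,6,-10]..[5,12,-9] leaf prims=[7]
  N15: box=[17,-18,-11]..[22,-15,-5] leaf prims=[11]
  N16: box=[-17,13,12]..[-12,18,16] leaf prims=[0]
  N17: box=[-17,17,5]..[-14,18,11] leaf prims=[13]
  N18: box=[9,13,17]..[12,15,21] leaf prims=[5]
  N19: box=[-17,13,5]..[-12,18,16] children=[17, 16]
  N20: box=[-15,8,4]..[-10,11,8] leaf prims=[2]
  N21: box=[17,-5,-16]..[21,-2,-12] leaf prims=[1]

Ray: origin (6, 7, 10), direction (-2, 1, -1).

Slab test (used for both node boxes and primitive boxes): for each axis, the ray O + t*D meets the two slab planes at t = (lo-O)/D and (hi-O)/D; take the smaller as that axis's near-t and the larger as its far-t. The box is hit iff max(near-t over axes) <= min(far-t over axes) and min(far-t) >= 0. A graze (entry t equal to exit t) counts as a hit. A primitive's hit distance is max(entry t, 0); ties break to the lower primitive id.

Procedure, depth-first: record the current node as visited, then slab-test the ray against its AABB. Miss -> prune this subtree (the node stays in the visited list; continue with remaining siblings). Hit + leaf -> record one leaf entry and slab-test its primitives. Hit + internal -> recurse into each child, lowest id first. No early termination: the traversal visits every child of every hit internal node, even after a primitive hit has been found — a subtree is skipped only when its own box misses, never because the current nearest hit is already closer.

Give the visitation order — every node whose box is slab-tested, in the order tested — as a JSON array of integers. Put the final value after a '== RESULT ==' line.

Walk:
N0 x:[-8,23/2] y:[-25,14] z:[-12,30] -> hit [-8,23/2], descend [3, 7, 10, 11]
  N3 x:[-3/2,5/2] y:[-19,-6] z:[3,30] -> miss, prune
  N7 x:[-8,-9/2] y:[-25,-1] z:[15,26] -> miss, prune
  N10 x:[6,23/2] y:[-3,11] z:[-12,11] -> hit [6,11], descend [8, 9, 19, 20]
    N8 x:[7,15/2] y:[-3,3] z:[5,11] -> miss, prune
    N9 x:[6,17/2] y:[-2,4] z:[-12,-8] -> miss, prune
    N19 x:[9,23/2] y:[6,11] z:[-6,5] -> miss, prune
    N20 x:[8,21/2] y:[1,4] z:[2,6] -> miss, prune
  N11 x:[-6,7/2] y:[-1,14] z:[-11,20] -> hit [-1,7/2], descend [2, 6, 14, 18]
    N2 x:[-5/2,-3/2] y:[10,14] z:[11,13] -> miss, prune
    N6 x:[-6,-3] y:[6,12] z:[-1,5] -> miss, prune
    N14 x:[1/2,7/2] y:[-1,5] z:[19,20] -> miss, prune
    N18 x:[-3,-3/2] y:[6,8] z:[-11,-7] -> miss, prune

Summary -> nodes [0, 3, 7, 10, 8, 9, 19, 20, 11, 2, 6, 14, 18]; box-tests=13; leaf-entries=0; first=miss

== RESULT ==
[0, 3, 7, 10, 8, 9, 19, 20, 11, 2, 6, 14, 18]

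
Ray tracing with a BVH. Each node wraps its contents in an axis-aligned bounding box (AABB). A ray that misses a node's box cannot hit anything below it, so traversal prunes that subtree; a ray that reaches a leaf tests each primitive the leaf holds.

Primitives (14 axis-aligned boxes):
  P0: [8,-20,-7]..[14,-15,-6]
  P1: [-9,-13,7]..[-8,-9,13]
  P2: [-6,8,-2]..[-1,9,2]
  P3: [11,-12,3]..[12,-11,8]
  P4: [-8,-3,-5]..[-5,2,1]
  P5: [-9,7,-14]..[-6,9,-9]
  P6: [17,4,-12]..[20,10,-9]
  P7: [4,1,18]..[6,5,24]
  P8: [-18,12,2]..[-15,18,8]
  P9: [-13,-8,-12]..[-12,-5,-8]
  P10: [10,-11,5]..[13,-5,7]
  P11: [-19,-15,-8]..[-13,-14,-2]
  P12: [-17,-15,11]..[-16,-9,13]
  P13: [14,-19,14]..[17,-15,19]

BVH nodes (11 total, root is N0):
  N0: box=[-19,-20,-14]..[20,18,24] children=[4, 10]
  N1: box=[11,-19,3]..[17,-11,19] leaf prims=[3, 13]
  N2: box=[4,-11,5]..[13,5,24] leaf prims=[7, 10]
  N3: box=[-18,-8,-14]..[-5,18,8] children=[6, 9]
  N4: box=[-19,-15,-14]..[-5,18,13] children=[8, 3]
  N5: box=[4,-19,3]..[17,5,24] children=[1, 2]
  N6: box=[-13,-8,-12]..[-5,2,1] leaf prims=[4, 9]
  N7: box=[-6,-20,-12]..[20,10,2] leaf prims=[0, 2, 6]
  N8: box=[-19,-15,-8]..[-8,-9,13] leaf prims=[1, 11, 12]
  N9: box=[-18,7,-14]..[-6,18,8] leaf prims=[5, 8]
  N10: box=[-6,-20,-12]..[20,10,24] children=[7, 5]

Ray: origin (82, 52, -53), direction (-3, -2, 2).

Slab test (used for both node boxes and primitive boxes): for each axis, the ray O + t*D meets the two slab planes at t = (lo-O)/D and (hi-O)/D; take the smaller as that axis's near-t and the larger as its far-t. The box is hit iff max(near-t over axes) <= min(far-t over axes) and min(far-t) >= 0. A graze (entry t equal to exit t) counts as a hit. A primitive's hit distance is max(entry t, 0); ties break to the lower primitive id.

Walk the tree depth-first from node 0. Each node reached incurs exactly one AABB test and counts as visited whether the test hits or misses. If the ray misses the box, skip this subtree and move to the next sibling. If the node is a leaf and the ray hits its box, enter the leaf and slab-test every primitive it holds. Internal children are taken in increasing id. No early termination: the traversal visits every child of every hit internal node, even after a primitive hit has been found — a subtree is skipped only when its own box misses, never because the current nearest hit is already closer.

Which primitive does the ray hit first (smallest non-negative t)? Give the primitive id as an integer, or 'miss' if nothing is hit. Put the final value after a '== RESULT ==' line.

Traverse from the root:
N0 x:[62/3,101/3] y:[17,36] z:[39/2,77/2] -> hit [62/3,101/3], descend [4, 10]
  N4 x:[29,101/3] y:[17,67/2] z:[39/2,33] -> hit [29,33], descend [3, 8]
    N3 x:[29,100/3] y:[17,30] z:[39/2,61/2] -> hit [29,30], descend [6, 9]
      N6 x:[29,95/3] y:[25,30] z:[41/2,27] -> miss, prune
      N9 x:[88/3,100/3] y:[17,45/2] z:[39/2,61/2] -> miss, prune
    N8 x:[30,101/3] y:[61/2,67/2] z:[45/2,33] -> hit [61/2,33] leaf, test {P1(miss), P11(miss), P12@t=98/3}
  N10 x:[62/3,88/3] y:[21,36] z:[41/2,77/2] -> hit [21,88/3], descend [5, 7]
    N5 x:[65/3,26] y:[47/2,71/2] z:[28,77/2] -> miss, prune
    N7 x:[62/3,88/3] y:[21,36] z:[41/2,55/2] -> hit [21,55/2] leaf, test {P0(miss), P2(miss), P6@t=21}

Summary -> nodes [0, 4, 3, 6, 9, 8, 10, 5, 7]; box-tests=9; leaf-entries=2; first=P6

== RESULT ==
6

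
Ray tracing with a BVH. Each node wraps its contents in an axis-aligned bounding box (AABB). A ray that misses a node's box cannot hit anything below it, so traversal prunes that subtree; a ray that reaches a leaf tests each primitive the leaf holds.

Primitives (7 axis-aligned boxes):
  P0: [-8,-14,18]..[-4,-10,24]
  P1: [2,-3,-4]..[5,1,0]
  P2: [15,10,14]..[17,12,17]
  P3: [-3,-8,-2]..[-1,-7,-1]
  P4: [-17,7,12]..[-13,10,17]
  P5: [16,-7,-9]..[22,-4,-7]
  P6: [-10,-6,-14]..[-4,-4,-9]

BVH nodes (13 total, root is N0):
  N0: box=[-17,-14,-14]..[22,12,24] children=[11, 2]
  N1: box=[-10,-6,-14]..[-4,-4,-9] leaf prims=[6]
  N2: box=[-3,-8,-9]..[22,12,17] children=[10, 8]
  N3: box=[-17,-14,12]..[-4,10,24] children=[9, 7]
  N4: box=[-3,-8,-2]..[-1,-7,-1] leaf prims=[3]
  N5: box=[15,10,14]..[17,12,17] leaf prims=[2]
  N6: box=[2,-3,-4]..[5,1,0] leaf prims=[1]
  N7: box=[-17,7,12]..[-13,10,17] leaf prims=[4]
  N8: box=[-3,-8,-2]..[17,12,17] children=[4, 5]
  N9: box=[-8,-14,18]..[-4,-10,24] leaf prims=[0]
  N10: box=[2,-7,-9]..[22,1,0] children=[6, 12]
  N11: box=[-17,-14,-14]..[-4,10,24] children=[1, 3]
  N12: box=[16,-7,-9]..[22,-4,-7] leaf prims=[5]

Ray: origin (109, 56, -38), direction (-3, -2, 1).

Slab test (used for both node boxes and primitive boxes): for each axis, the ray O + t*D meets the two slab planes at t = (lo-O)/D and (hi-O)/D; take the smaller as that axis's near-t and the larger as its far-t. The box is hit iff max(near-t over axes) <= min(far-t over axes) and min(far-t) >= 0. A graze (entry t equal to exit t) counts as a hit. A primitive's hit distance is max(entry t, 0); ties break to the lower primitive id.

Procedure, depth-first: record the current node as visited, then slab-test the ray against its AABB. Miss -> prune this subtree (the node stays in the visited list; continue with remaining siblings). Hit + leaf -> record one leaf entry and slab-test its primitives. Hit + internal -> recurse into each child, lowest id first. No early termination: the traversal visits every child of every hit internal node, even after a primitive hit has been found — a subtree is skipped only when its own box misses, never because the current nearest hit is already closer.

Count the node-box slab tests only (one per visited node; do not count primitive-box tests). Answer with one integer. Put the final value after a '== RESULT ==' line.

Walk:
N0 x:[29,42] y:[22,35] z:[24,62] -> hit [29,35], descend [2, 11]
  N2 x:[29,112/3] y:[22,32] z:[29,55] -> hit [29,32], descend [8, 10]
    N8 x:[92/3,112/3] y:[22,32] z:[36,55] -> miss, prune
    N10 x:[29,107/3] y:[55/2,63/2] z:[29,38] -> hit [29,63/2], descend [6, 12]
      N6 x:[104/3,107/3] y:[55/2,59/2] z:[34,38] -> miss, prune
      N12 x:[29,31] y:[30,63/2] z:[29,31] -> hit [30,31] leaf, test {P5@t=30}
  N11 x:[113/3,42] y:[23,35] z:[24,62] -> miss, prune

Summary -> nodes [0, 2, 8, 10, 6, 12, 11]; box-tests=7; leaf-entries=1; first=P5

== RESULT ==
7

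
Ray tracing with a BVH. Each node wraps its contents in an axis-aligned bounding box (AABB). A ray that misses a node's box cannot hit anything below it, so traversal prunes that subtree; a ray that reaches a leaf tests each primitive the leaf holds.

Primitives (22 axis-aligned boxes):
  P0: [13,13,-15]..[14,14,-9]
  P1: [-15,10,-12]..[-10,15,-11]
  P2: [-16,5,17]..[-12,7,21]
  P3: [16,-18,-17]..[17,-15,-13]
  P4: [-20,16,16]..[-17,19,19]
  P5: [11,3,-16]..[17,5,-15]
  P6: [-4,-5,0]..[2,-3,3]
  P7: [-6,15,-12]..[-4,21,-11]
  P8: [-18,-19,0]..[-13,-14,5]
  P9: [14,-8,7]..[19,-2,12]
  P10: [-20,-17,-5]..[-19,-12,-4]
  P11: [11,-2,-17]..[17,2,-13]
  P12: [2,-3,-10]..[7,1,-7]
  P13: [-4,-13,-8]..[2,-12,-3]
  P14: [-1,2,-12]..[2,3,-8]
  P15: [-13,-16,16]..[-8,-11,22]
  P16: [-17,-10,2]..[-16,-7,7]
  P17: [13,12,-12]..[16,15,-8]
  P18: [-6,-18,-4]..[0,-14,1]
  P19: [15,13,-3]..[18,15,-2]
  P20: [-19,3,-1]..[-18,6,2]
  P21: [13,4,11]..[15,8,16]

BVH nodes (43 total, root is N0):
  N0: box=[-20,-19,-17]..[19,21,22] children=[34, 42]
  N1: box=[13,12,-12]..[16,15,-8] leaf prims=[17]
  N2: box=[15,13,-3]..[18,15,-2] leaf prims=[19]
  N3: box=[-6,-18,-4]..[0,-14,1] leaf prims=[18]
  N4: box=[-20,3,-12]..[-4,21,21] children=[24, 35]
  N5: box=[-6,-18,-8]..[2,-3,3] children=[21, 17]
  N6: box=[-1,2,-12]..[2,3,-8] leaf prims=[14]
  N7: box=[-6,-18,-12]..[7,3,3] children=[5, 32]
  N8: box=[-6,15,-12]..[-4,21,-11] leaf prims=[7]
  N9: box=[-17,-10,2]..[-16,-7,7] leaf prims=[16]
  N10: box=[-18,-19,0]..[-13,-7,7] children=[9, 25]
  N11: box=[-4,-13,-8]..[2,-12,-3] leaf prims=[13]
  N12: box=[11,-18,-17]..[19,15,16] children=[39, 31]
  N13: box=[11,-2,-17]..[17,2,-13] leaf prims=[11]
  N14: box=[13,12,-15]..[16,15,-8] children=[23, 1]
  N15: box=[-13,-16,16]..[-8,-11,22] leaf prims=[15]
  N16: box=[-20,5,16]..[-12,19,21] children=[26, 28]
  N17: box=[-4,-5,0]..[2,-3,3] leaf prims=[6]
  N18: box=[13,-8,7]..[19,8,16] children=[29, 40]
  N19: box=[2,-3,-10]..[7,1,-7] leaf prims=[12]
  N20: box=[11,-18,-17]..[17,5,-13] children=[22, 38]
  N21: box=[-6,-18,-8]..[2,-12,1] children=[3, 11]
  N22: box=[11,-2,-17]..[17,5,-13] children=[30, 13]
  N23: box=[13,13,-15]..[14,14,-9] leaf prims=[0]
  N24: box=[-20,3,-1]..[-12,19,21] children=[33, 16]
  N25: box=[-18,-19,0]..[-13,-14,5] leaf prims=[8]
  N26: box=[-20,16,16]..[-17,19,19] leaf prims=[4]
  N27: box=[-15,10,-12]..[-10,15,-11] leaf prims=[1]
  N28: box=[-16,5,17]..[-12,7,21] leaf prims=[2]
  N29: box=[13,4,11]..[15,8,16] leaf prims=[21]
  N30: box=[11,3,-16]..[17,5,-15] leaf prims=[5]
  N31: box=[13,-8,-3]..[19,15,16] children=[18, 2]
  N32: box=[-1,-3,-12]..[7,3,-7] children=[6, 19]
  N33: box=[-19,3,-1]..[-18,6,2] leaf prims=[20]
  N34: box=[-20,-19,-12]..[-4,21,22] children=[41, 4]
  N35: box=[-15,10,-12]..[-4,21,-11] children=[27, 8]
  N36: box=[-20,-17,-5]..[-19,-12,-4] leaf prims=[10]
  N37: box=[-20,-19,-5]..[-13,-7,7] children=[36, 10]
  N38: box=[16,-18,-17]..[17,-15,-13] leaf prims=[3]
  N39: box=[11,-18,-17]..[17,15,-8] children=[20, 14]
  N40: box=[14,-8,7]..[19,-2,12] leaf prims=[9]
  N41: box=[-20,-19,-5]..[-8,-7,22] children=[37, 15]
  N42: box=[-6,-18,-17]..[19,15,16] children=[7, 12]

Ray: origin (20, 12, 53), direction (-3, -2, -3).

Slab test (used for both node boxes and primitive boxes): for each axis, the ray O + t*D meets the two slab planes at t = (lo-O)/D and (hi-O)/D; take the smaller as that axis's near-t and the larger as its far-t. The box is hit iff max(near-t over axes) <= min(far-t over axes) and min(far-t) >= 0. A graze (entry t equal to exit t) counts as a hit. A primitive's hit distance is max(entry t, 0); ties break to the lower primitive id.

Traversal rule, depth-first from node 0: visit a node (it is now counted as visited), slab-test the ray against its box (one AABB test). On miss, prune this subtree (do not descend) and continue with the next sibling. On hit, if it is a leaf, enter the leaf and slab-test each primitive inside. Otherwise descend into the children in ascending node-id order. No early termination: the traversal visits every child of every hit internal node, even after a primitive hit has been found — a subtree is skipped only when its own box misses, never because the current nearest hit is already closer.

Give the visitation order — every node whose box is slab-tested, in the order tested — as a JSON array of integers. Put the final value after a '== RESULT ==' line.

Walk:
N0 x:[1/3,40/3] y:[-9/2,31/2] z:[31/3,70/3] -> hit [31/3,40/3], descend [34, 42]
  N34 x:[8,40/3] y:[-9/2,31/2] z:[31/3,65/3] -> hit [31/3,40/3], descend [4, 41]
    N4 x:[8,40/3] y:[-9/2,9/2] z:[32/3,65/3] -> miss, prune
    N41 x:[28/3,40/3] y:[19/2,31/2] z:[31/3,58/3] -> hit [31/3,40/3], descend [15, 37]
      N15 x:[28/3,11] y:[23/2,14] z:[31/3,37/3] -> miss, prune
      N37 x:[11,40/3] y:[19/2,31/2] z:[46/3,58/3] -> miss, prune
  N42 x:[1/3,26/3] y:[-3/2,15] z:[37/3,70/3] -> miss, prune

Summary -> nodes [0, 34, 4, 41, 15, 37, 42]; box-tests=7; leaf-entries=0; first=miss

== RESULT ==
[0, 34, 4, 41, 15, 37, 42]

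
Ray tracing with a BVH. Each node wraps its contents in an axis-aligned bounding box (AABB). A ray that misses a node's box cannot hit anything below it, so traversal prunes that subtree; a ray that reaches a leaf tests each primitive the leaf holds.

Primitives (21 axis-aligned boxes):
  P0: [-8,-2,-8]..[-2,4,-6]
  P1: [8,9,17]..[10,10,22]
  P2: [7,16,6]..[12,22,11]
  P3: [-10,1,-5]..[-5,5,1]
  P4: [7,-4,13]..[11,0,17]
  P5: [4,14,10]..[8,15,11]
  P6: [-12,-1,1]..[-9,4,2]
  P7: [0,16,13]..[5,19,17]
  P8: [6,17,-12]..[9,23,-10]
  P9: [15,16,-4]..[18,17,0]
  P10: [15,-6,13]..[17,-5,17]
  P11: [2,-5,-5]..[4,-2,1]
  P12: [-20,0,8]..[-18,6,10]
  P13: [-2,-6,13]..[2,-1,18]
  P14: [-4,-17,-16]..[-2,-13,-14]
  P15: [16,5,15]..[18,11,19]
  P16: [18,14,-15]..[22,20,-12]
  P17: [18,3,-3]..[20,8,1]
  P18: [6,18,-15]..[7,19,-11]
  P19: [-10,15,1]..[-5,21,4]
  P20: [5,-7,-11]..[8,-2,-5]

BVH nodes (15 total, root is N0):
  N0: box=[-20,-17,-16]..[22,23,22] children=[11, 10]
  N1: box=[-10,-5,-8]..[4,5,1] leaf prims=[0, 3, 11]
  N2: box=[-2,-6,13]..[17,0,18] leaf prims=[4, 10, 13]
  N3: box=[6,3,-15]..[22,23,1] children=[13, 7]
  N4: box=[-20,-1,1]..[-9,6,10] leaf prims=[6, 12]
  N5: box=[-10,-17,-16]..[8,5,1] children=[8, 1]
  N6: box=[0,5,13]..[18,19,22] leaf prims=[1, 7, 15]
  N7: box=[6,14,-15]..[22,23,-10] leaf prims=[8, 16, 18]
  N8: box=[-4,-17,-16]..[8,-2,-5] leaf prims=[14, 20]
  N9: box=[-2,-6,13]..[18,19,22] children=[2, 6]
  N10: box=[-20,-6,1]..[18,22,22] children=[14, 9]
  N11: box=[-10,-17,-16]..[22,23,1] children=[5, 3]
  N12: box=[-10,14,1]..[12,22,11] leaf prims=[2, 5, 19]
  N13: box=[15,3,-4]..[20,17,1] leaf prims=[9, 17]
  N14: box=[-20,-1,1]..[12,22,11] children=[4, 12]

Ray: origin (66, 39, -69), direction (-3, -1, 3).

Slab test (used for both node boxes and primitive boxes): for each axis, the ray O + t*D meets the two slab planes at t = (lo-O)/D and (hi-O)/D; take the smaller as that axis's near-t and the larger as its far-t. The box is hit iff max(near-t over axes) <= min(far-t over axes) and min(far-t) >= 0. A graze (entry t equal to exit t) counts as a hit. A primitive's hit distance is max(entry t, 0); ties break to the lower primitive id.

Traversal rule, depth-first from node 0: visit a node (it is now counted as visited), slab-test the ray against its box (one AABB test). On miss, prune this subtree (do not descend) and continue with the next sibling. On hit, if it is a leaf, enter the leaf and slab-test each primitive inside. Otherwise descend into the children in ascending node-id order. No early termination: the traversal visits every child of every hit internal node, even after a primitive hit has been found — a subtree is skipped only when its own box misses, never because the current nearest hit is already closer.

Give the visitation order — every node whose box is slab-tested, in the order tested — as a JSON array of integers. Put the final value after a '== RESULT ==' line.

Walk:
N0 x:[44/3,86/3] y:[16,56] z:[53/3,91/3] -> hit [53/3,86/3], descend [10, 11]
  N10 x:[16,86/3] y:[17,45] z:[70/3,91/3] -> hit [70/3,86/3], descend [9, 14]
    N9 x:[16,68/3] y:[20,45] z:[82/3,91/3] -> miss, prune
    N14 x:[18,86/3] y:[17,40] z:[70/3,80/3] -> hit [70/3,80/3], descend [4, 12]
      N4 x:[25,86/3] y:[33,40] z:[70/3,79/3] -> miss, prune
      N12 x:[18,76/3] y:[17,25] z:[70/3,80/3] -> hit [70/3,25] leaf, test {P2(miss), P5(miss), P19@t=71/3}
  N11 x:[44/3,76/3] y:[16,56] z:[53/3,70/3] -> hit [53/3,70/3], descend [3, 5]
    N3 x:[44/3,20] y:[16,36] z:[18,70/3] -> hit [18,20], descend [7, 13]
      N7 x:[44/3,20] y:[16,25] z:[18,59/3] -> hit [18,59/3] leaf, test {P8@t=19, P16(miss), P18(miss)}
      N13 x:[46/3,17] y:[22,36] z:[65/3,70/3] -> miss, prune
    N5 x:[58/3,76/3] y:[34,56] z:[53/3,70/3] -> miss, prune

order=[0, 10, 9, 14, 4, 12, 11, 3, 7, 13, 5]  |boxes|=11  |leaves|=2  hit=P8

== RESULT ==
[0, 10, 9, 14, 4, 12, 11, 3, 7, 13, 5]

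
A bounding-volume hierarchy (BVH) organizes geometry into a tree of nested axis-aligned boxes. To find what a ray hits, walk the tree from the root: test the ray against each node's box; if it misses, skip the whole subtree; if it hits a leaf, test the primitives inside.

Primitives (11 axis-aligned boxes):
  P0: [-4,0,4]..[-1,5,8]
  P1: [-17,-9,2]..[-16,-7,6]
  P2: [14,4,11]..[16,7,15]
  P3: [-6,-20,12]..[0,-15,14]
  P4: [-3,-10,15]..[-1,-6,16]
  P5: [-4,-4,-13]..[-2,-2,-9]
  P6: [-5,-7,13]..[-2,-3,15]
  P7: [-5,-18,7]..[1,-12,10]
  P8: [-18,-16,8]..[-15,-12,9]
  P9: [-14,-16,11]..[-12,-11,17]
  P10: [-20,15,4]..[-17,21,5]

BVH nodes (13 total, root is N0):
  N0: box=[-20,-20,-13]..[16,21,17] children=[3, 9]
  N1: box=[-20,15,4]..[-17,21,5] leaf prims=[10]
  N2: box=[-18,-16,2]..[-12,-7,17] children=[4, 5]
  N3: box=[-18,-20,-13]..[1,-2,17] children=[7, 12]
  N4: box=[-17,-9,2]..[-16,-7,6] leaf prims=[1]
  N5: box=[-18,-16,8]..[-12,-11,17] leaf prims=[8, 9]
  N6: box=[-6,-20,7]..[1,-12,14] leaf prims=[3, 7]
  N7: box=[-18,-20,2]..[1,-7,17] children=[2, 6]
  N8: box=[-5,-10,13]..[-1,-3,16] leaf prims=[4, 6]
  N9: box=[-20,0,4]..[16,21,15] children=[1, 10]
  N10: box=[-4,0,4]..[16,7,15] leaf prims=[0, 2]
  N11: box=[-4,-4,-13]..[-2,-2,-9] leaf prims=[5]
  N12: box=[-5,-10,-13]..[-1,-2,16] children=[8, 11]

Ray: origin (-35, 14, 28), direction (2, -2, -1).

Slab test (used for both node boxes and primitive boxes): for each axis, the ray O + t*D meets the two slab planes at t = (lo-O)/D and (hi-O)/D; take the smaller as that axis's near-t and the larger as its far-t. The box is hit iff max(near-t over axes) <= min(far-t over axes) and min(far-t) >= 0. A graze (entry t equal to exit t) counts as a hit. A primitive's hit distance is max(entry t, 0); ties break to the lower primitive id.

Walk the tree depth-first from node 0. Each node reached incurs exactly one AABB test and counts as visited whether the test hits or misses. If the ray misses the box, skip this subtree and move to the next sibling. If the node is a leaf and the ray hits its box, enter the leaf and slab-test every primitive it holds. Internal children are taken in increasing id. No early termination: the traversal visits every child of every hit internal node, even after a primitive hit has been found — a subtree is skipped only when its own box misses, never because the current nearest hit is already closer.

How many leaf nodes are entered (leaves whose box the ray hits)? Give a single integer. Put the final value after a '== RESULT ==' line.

Walk:
N0 x:[15/2,51/2] y:[-7/2,17] z:[11,41] -> hit [11,17], descend [3, 9]
  N3 x:[17/2,18] y:[8,17] z:[11,41] -> hit [11,17], descend [7, 12]
    N7 x:[17/2,18] y:[21/2,17] z:[11,26] -> hit [11,17], descend [2, 6]
      N2 x:[17/2,23/2] y:[21/2,15] z:[11,26] -> hit [11,23/2], descend [4, 5]
        N4 x:[9,19/2] y:[21/2,23/2] z:[22,26] -> miss, prune
        N5 x:[17/2,23/2] y:[25/2,15] z:[11,20] -> miss, prune
      N6 x:[29/2,18] y:[13,17] z:[14,21] -> hit [29/2,17] leaf, test {P3@t=29/2, P7(miss)}
    N12 x:[15,17] y:[8,12] z:[12,41] -> miss, prune
  N9 x:[15/2,51/2] y:[-7/2,7] z:[13,24] -> miss, prune

order=[0, 3, 7, 2, 4, 5, 6, 12, 9]  |boxes|=9  |leaves|=1  hit=P3

== RESULT ==
1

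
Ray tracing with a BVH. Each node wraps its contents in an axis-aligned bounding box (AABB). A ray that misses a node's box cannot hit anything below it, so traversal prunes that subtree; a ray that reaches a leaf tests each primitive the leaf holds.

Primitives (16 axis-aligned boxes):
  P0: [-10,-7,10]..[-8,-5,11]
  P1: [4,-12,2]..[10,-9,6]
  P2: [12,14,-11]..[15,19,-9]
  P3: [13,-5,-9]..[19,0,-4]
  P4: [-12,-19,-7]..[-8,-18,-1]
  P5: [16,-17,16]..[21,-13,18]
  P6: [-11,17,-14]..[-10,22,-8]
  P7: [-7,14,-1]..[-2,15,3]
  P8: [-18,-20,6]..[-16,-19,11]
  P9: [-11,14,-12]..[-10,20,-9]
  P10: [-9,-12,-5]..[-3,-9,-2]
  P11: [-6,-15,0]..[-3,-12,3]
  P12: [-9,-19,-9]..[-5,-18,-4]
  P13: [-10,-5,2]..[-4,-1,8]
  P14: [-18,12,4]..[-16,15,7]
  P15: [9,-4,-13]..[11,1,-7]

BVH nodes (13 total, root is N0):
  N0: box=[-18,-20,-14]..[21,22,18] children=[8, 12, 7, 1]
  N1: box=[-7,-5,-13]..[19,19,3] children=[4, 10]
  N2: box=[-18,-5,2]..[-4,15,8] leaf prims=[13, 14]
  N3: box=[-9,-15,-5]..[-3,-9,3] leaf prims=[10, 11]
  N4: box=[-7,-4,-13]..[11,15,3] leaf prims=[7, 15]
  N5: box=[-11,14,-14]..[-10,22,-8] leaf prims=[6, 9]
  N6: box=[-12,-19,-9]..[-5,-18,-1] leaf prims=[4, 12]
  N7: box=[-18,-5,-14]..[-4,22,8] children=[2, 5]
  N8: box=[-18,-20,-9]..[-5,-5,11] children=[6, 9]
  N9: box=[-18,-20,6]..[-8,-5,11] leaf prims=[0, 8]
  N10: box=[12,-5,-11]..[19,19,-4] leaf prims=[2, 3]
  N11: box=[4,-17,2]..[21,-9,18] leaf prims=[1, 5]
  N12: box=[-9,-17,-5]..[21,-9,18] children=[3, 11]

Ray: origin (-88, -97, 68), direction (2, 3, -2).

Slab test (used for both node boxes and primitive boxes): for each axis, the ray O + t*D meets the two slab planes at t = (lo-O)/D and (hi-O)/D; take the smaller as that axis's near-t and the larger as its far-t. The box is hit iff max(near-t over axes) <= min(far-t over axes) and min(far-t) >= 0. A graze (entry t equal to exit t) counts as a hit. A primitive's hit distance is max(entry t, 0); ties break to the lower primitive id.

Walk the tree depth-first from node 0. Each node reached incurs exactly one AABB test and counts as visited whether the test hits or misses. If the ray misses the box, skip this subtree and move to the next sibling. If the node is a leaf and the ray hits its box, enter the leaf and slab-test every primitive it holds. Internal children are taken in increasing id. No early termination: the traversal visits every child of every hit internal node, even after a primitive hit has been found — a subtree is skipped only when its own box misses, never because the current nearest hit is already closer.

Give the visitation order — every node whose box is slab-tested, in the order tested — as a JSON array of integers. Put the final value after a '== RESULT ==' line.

Traverse from the root:
N0 x:[35,109/2] y:[77/3,119/3] z:[25,41] -> hit [35,119/3], descend [1, 7, 8, 12]
  N1 x:[81/2,107/2] y:[92/3,116/3] z:[65/2,81/2] -> miss, prune
  N7 x:[35,42] y:[92/3,119/3] z:[30,41] -> hit [35,119/3], descend [2, 5]
    N2 x:[35,42] y:[92/3,112/3] z:[30,33] -> miss, prune
    N5 x:[77/2,39] y:[37,119/3] z:[38,41] -> hit [77/2,39] leaf, test {P6@t=77/2, P9@t=77/2}
  N8 x:[35,83/2] y:[77/3,92/3] z:[57/2,77/2] -> miss, prune
  N12 x:[79/2,109/2] y:[80/3,88/3] z:[25,73/2] -> miss, prune

Visited [0, 1, 7, 2, 5, 8, 12]. Tests: 7 box, 1 leaf. Nearest: P6.

== RESULT ==
[0, 1, 7, 2, 5, 8, 12]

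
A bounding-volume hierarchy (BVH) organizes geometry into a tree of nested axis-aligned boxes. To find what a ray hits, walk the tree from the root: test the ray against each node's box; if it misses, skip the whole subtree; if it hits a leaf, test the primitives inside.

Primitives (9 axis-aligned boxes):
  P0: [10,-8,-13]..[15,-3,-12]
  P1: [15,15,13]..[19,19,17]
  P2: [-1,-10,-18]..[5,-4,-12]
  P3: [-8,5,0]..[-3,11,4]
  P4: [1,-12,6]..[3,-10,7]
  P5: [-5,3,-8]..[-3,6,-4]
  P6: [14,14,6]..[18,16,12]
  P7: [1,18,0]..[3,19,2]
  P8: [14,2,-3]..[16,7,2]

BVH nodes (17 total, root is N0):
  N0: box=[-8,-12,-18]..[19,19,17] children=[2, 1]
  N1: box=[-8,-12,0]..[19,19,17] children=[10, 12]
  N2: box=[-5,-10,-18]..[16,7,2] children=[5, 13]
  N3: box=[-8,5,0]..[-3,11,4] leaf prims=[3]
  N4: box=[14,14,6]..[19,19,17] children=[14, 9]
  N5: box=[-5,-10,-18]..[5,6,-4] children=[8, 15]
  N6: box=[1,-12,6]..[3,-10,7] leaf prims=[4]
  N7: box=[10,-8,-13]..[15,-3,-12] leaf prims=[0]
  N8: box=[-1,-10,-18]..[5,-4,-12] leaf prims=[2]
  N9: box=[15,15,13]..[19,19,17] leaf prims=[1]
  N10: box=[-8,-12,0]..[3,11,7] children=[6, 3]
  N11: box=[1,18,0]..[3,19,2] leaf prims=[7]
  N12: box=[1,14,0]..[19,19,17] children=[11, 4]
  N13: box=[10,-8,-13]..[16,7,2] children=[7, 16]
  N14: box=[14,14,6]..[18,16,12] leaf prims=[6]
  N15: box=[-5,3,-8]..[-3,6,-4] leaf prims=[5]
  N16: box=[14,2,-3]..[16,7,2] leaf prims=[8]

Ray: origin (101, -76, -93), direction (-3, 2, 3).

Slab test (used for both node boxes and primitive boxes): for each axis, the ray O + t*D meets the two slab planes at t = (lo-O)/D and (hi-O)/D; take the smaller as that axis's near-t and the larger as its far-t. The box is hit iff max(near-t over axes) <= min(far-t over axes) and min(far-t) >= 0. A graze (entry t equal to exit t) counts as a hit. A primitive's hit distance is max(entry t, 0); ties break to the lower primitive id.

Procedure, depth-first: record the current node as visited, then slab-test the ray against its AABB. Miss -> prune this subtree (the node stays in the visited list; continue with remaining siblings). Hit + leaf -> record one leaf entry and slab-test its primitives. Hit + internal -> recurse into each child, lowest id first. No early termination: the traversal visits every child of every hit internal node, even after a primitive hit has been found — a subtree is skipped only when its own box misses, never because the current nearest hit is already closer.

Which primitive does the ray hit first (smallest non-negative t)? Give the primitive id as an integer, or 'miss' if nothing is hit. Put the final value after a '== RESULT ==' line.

Traverse from the root:
N0 x:[82/3,109/3] y:[32,95/2] z:[25,110/3] -> hit [32,109/3], descend [1, 2]
  N1 x:[82/3,109/3] y:[32,95/2] z:[31,110/3] -> hit [32,109/3], descend [10, 12]
    N10 x:[98/3,109/3] y:[32,87/2] z:[31,100/3] -> hit [98/3,100/3], descend [3, 6]
      N3 x:[104/3,109/3] y:[81/2,87/2] z:[31,97/3] -> miss, prune
      N6 x:[98/3,100/3] y:[32,33] z:[33,100/3] -> hit [33,33] leaf, test {P4@t=33}
    N12 x:[82/3,100/3] y:[45,95/2] z:[31,110/3] -> miss, prune
  N2 x:[85/3,106/3] y:[33,83/2] z:[25,95/3] -> miss, prune

Visited [0, 1, 10, 3, 6, 12, 2]. Tests: 7 box, 1 leaf. Nearest: P4.

== RESULT ==
4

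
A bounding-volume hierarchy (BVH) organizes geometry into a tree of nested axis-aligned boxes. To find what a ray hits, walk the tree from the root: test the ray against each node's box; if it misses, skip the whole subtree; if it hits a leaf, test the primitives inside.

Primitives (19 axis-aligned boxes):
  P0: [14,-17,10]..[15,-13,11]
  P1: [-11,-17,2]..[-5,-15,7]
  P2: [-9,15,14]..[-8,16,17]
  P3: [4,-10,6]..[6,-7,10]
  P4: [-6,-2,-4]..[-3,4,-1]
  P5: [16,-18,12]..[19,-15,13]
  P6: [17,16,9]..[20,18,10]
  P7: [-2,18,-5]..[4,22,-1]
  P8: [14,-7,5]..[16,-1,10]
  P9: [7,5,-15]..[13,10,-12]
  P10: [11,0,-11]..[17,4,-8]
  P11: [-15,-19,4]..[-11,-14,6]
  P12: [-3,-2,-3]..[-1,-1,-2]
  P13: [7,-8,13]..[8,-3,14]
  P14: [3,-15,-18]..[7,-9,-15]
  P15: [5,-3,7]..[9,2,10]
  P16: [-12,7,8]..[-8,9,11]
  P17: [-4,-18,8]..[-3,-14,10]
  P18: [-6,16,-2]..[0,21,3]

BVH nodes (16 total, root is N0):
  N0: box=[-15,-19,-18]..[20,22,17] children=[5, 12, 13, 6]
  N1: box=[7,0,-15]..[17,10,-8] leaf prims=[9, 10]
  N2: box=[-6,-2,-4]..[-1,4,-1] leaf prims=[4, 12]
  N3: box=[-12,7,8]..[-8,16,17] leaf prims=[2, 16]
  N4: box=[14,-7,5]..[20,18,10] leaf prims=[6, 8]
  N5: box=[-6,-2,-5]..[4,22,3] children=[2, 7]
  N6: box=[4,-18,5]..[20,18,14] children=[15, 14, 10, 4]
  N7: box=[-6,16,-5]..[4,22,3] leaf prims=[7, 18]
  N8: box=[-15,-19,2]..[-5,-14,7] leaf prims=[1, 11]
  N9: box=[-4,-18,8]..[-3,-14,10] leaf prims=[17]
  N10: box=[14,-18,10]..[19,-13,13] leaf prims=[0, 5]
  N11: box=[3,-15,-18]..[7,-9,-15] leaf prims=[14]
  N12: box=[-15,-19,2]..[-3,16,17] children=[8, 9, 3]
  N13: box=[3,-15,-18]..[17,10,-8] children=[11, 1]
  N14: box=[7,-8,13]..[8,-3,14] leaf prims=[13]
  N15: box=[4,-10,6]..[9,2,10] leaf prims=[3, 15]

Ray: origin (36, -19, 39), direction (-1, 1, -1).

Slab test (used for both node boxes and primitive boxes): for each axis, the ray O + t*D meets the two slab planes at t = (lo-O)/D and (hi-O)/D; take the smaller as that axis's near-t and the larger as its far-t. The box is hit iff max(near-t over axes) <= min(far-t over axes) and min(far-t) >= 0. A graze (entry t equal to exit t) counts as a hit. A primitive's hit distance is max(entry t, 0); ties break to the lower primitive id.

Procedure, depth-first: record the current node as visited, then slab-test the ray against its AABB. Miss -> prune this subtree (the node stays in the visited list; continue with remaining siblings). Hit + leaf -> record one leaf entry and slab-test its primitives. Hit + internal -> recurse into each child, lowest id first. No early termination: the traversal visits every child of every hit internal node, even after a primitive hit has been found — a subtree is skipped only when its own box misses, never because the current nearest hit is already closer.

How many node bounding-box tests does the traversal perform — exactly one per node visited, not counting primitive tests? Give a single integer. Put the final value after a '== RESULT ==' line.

Walk:
N0 x:[16,51] y:[0,41] z:[22,57] -> hit [22,41], descend [5, 6, 12, 13]
  N5 x:[32,42] y:[17,41] z:[36,44] -> hit [36,41], descend [2, 7]
    N2 x:[37,42] y:[17,23] z:[40,43] -> miss, prune
    N7 x:[32,42] y:[35,41] z:[36,44] -> hit [36,41] leaf, test {P7(miss), P18@t=36}
  N6 x:[16,32] y:[1,37] z:[25,34] -> hit [25,32], descend [4, 10, 14, 15]
    N4 x:[16,22] y:[12,37] z:[29,34] -> miss, prune
    N10 x:[17,22] y:[1,6] z:[26,29] -> miss, prune
    N14 x:[28,29] y:[11,16] z:[25,26] -> miss, prune
    N15 x:[27,32] y:[9,21] z:[29,33] -> miss, prune
  N12 x:[39,51] y:[0,35] z:[22,37] -> miss, prune
  N13 x:[19,33] y:[4,29] z:[47,57] -> miss, prune

11 AABB tests over nodes [0, 5, 2, 7, 6, 4, 10, 14, 15, 12, 13]; 1 leaf entered; closest P18.

== RESULT ==
11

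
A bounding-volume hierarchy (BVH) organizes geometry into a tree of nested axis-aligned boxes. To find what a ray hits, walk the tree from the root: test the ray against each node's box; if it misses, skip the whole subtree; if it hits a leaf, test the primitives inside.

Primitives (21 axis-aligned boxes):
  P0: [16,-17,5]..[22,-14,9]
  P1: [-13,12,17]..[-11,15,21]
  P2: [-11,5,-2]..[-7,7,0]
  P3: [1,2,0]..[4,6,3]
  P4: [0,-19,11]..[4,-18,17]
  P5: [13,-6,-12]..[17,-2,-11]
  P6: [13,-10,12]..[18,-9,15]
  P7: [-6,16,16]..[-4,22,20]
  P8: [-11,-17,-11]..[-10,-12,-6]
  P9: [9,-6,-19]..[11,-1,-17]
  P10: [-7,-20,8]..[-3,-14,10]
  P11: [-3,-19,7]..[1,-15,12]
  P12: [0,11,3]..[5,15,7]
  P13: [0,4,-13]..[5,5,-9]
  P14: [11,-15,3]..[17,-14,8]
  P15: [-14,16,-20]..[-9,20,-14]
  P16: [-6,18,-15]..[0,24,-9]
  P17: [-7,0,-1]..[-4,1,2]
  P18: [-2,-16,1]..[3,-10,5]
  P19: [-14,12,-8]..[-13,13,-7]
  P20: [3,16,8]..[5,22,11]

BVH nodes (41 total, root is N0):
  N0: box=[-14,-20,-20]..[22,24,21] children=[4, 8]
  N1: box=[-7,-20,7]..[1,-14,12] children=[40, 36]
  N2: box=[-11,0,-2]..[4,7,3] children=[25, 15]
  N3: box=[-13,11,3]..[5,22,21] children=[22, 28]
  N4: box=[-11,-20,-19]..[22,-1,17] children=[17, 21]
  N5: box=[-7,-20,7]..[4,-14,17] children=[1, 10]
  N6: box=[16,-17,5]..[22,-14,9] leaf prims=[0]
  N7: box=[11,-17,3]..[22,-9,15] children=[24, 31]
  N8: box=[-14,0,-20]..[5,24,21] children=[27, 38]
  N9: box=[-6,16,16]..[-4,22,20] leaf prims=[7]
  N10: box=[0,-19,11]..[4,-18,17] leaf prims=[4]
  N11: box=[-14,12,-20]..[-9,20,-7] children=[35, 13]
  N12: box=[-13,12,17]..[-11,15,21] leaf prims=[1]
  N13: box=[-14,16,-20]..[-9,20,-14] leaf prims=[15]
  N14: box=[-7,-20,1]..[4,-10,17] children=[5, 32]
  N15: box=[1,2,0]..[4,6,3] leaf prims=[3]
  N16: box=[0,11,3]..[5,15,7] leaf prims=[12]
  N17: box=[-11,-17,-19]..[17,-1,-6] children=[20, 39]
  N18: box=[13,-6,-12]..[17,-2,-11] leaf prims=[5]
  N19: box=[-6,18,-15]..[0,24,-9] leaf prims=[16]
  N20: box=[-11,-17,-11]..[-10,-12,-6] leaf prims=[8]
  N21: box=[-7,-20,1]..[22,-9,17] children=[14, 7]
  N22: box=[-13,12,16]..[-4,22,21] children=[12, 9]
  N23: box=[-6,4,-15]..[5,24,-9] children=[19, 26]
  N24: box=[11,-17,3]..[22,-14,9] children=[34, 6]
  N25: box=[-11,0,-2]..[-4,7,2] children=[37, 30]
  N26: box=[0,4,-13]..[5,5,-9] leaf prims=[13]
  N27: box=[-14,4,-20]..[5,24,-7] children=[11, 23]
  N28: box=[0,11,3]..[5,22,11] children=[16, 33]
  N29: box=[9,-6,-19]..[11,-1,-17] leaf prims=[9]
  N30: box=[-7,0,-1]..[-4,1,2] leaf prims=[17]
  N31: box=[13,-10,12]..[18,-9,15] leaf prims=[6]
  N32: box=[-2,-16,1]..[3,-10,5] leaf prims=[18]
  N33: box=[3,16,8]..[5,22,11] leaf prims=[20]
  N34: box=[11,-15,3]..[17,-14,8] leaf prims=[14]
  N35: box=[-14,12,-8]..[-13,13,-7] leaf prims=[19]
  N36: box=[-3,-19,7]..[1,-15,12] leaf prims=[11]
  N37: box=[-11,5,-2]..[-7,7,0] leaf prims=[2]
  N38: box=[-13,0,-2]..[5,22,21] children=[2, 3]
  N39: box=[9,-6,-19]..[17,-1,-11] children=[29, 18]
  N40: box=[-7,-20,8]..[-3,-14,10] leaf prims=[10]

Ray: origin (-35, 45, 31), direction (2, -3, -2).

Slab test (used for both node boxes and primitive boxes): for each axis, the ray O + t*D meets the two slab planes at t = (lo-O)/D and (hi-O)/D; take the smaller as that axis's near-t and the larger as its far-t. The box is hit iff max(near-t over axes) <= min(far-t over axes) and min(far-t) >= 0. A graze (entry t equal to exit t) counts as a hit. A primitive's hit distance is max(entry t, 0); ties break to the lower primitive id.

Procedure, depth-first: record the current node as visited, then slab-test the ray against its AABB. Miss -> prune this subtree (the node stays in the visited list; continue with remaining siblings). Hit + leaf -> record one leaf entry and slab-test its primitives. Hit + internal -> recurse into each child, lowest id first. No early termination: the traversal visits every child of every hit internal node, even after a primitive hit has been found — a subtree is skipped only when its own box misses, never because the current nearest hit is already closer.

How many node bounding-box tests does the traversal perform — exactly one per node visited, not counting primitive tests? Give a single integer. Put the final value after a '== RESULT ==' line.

Trace the traversal:
N0 x:[21/2,57/2] y:[7,65/3] z:[5,51/2] -> hit [21/2,65/3], descend [4, 8]
  N4 x:[12,57/2] y:[46/3,65/3] z:[7,25] -> hit [46/3,65/3], descend [17, 21]
    N17 x:[12,26] y:[46/3,62/3] z:[37/2,25] -> hit [37/2,62/3], descend [20, 39]
      N20 x:[12,25/2] y:[19,62/3] z:[37/2,21] -> miss, prune
      N39 x:[22,26] y:[46/3,17] z:[21,25] -> miss, prune
    N21 x:[14,57/2] y:[18,65/3] z:[7,15] -> miss, prune
  N8 x:[21/2,20] y:[7,15] z:[5,51/2] -> hit [21/2,15], descend [27, 38]
    N27 x:[21/2,20] y:[7,41/3] z:[19,51/2] -> miss, prune
    N38 x:[11,20] y:[23/3,15] z:[5,33/2] -> hit [11,15], descend [2, 3]
      N2 x:[12,39/2] y:[38/3,15] z:[14,33/2] -> hit [14,15], descend [15, 25]
        N15 x:[18,39/2] y:[13,43/3] z:[14,31/2] -> miss, prune
        N25 x:[12,31/2] y:[38/3,15] z:[29/2,33/2] -> hit [29/2,15], descend [30, 37]
          N30 x:[14,31/2] y:[44/3,15] z:[29/2,16] -> hit [44/3,15] leaf, test {P17@t=44/3}
          N37 x:[12,14] y:[38/3,40/3] z:[31/2,33/2] -> miss, prune
      N3 x:[11,20] y:[23/3,34/3] z:[5,14] -> hit [11,34/3], descend [22, 28]
        N22 x:[11,31/2] y:[23/3,11] z:[5,15/2] -> miss, prune
        N28 x:[35/2,20] y:[23/3,34/3] z:[10,14] -> miss, prune

Summary -> nodes [0, 4, 17, 20, 39, 21, 8, 27, 38, 2, 15, 25, 30, 37, 3, 22, 28]; box-tests=17; leaf-entries=1; first=P17

== RESULT ==
17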